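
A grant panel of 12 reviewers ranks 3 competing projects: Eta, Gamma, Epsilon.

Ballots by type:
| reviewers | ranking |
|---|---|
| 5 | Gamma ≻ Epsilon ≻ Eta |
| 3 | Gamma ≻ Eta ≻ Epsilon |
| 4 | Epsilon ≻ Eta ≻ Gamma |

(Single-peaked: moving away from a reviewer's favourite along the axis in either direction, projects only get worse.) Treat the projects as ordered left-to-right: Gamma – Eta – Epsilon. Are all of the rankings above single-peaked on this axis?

no

Axis positions: Gamma=1, Eta=2, Epsilon=3.
Type 1: ranking walks positions 1-3-2; Epsilon is ranked above Eta even though Eta lies between Epsilon and the peak Gamma on the axis — preferences dip and rise again. Not single-peaked.
Type 2 (peak Gamma at position 1): ranking walks positions 1-2-3, expanding outward from the peak — single-peaked.
Type 3 (peak Epsilon at position 3): ranking walks positions 3-2-1, expanding outward from the peak — single-peaked.
Type 1 violates single-peakedness, so the profile is not single-peaked on this axis.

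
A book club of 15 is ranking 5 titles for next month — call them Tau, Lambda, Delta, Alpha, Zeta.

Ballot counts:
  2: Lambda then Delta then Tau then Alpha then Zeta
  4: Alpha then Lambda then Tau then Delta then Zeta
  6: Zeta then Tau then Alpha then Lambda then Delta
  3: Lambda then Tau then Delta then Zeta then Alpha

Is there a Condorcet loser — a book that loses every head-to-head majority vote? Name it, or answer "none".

none

Head-to-head results (15 members):
Tau vs Lambda: Lambda wins 9–6.
Tau vs Delta: 13 to 2, Tau.
Tau–Alpha: Tau 11–4.
Tau vs Zeta: Tau is ranked higher on 2+4+3 = 9 ballots, Zeta on 6. Tau wins 9–6.
Lambda vs Delta: 15 to 0, Lambda.
Lambda vs Alpha: Alpha, 10–5.
Lambda vs Zeta: Lambda, 9–6.
Delta vs Alpha: 2+3 = 5 for Delta, 10 for Alpha — Alpha by 10–5.
Delta vs Zeta: 2+4+3 = 9 for Delta, 6 for Zeta — Delta by 9–6.
Alpha–Zeta: Zeta 9–6.
Each book has at least one pairwise win (Tau beats Delta; Lambda beats Tau; Delta beats Zeta; Alpha beats Lambda; Zeta beats Alpha) — no Condorcet loser.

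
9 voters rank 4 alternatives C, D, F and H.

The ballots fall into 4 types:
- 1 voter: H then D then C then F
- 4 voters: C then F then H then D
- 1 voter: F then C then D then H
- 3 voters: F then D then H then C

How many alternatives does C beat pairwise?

3

C against each rival (9 voters):
C vs D: C preferred on 4+1 = 5 ballots; C wins 5–4.
C–F: C 5–4.
C vs H: C wins 5–4.
C beats D, F, H — 3 pairwise wins.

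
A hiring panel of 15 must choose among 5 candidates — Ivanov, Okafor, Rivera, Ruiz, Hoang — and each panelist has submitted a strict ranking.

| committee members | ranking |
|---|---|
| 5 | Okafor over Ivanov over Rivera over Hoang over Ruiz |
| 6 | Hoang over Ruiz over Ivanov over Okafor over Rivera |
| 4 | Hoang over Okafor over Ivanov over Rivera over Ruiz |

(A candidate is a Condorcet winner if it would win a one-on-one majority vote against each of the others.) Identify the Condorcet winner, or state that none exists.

Check each pair by majority over 15 ballots:
Ivanov vs Okafor: Ivanov is ranked higher on 6 ballots, Okafor on 9. Okafor wins 9–6.
Ivanov vs Rivera: Ivanov preferred on 5+6+4 = 15 ballots; Ivanov wins 15–0.
Ivanov vs Ruiz: Ivanov preferred on 5+4 = 9 ballots; Ivanov wins 9–6.
Ivanov vs Hoang: 5 to 10, Hoang.
Okafor vs Rivera: 5+6+4 = 15 for Okafor, 0 for Rivera — Okafor by 15–0.
Okafor vs Ruiz: 9 to 6, Okafor.
Okafor vs Hoang: 5 to 10, Hoang.
Rivera vs Ruiz: Rivera is ranked higher on 5+4 = 9 ballots, Ruiz on 6. Rivera wins 9–6.
Rivera vs Hoang: 5 to 10, Hoang.
Ruiz vs Hoang: Ruiz preferred on 0 ballots; Hoang wins 15–0.
Hoang defeats every rival head-to-head and is the Condorcet winner.

Hoang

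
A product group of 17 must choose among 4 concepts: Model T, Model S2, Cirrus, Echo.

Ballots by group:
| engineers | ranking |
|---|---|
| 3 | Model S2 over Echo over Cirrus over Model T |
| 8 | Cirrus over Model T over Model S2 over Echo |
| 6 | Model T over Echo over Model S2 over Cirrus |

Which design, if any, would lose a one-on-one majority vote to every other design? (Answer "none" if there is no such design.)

none

Pairwise majorities:
Model T vs Model S2: Model T is ranked higher on 8+6 = 14 ballots, Model S2 on 3. Model T wins 14–3.
Model T vs Cirrus: 6 to 11, Cirrus.
Model T vs Echo: Model T preferred on 8+6 = 14 ballots; Model T wins 14–3.
Model S2 vs Cirrus: Model S2 preferred on 3+6 = 9 ballots; Model S2 wins 9–8.
Model S2 vs Echo: 11 to 6, Model S2.
Cirrus vs Echo: 8 to 9, Echo.
Each design has at least one pairwise win (Model T beats Model S2; Model S2 beats Cirrus; Cirrus beats Model T; Echo beats Cirrus) — no Condorcet loser.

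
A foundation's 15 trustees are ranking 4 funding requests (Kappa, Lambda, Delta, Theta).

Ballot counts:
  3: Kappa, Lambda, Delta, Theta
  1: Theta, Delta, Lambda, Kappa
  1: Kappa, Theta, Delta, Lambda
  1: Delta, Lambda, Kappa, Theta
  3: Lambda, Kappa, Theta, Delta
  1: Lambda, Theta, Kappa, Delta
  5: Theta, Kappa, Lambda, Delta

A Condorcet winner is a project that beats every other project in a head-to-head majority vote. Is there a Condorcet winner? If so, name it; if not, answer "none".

Kappa

Check each pair by majority over 15 ballots:
Kappa vs Lambda: Kappa, 9–6.
Kappa vs Delta: Kappa wins 13–2.
Kappa vs Theta: Kappa wins 8–7.
Lambda vs Delta: Lambda wins 12–3.
Lambda vs Theta: Lambda wins 8–7.
Delta vs Theta: Theta, 11–4.
Kappa defeats every rival head-to-head and is the Condorcet winner.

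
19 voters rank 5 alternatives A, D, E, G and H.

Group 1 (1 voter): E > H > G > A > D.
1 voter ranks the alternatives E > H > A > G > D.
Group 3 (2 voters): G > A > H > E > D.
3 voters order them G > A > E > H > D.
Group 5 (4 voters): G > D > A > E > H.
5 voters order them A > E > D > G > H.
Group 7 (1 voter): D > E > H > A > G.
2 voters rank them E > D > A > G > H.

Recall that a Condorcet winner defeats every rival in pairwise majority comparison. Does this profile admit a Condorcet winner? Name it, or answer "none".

none

Pairwise majorities:
A vs D: A is ranked higher on 1+1+2+3+5 = 12 ballots, D on 7. A wins 12–7.
A vs E: 2+3+4+5 = 14 for A, 5 for E — A by 14–5.
A vs G: 9 to 10, G.
A vs H: 2+3+4+5+2 = 16 for A, 3 for H — A by 16–3.
D vs E: D is ranked higher on 4+1 = 5 ballots, E on 14. E wins 14–5.
D vs G: D is ranked higher on 5+1+2 = 8 ballots, G on 11. G wins 11–8.
D vs H: 12 to 7, D.
E vs G: 1+1+5+1+2 = 10 for E, 9 for G — E by 10–9.
E vs H: E preferred on 17 ballots; E wins 17–2.
G vs H: 16 to 3, G.
No alternative is unbeaten: A loses to G; D loses to A; E loses to A; G loses to E; H loses to A. In particular A beats E beats G beats A is a majority cycle — no Condorcet winner exists.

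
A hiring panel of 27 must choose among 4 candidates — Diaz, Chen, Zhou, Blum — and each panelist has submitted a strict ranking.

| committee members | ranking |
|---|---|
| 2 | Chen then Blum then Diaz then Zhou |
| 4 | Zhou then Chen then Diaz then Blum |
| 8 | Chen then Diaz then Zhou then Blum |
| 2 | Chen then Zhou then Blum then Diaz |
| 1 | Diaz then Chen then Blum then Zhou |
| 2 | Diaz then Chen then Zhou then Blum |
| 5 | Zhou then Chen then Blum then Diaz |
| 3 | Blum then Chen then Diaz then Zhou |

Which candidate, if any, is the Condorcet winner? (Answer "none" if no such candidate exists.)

Pairwise majorities:
Diaz–Chen: Chen 24–3.
Diaz vs Zhou: Diaz wins 16–11.
Diaz vs Blum: Diaz, 15–12.
Chen–Zhou: Chen 18–9.
Chen vs Blum: Chen, 24–3.
Zhou vs Blum: Zhou wins 21–6.
Only Chen has no losses; Chen is the Condorcet winner.

Chen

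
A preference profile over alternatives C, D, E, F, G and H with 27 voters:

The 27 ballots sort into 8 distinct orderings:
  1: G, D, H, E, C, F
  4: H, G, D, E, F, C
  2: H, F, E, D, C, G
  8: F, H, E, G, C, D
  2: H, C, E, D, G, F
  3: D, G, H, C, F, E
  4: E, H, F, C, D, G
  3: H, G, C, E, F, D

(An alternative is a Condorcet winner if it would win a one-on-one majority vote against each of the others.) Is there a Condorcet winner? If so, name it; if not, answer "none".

Check each pair by majority over 27 ballots:
C vs D: C, 17–10.
C vs E: E wins 19–8.
C vs F: F, 18–9.
C–G: G 19–8.
C–H: H 27–0.
D vs E: E, 19–8.
D vs F: F, 17–10.
D vs G: G, 16–11.
D–H: H 23–4.
E vs F: E, 14–13.
E vs G: E wins 16–11.
E–H: H 23–4.
F vs G: F, 14–13.
F vs H: H, 19–8.
G–H: H 23–4.
Only H has no losses; H is the Condorcet winner.

H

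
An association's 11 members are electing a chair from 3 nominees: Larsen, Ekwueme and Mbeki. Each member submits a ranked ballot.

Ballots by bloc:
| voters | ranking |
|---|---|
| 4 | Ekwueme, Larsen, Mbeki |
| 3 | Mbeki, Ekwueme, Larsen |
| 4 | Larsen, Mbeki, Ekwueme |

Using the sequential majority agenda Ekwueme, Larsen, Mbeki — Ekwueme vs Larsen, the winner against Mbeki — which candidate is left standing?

Mbeki

Round 1: Ekwueme vs Larsen — 7–4, Ekwueme advances.
Round 2: Ekwueme vs Mbeki — 4–7, Mbeki advances.
The agenda winner is Mbeki.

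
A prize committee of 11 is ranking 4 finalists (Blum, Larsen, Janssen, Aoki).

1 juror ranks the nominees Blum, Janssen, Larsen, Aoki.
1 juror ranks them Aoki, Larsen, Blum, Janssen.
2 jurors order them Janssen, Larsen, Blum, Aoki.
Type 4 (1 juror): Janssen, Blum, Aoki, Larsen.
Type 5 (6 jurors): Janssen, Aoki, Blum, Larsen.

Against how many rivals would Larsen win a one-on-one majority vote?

Larsen against each rival (11 jurors):
Larsen vs Blum: Larsen is ranked higher on 1+2 = 3 ballots, Blum on 8. Blum wins 8–3.
Larsen vs Janssen: 1 to 10, Janssen.
Larsen vs Aoki: Aoki, 8–3.
Larsen beats no one; loses to Blum, Janssen, Aoki — 0 pairwise wins.

0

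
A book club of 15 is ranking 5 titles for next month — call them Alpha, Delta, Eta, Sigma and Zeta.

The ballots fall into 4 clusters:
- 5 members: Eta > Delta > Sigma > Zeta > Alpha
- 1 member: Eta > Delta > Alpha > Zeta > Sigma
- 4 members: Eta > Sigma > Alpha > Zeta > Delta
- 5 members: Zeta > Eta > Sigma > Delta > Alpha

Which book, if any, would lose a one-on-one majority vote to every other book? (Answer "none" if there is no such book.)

Alpha

Head-to-head results (15 members):
Alpha vs Delta: Delta, 11–4.
Alpha vs Eta: Eta wins 15–0.
Alpha vs Sigma: 1 to 14, Sigma.
Alpha vs Zeta: Zeta wins 10–5.
Delta vs Eta: Eta, 15–0.
Delta–Sigma: Sigma 9–6.
Delta vs Zeta: Delta is ranked higher on 5+1 = 6 ballots, Zeta on 9. Zeta wins 9–6.
Eta vs Sigma: Eta wins 15–0.
Eta vs Zeta: Eta, 10–5.
Sigma–Zeta: Sigma 9–6.
Only Alpha has no wins; Alpha is the Condorcet loser.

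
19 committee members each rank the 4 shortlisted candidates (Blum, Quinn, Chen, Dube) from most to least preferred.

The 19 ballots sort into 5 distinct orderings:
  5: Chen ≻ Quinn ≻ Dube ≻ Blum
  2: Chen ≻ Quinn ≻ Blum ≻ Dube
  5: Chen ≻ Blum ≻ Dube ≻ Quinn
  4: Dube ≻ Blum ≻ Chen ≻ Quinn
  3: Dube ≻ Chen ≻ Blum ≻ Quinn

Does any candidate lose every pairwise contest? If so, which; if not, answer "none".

Quinn

Pairwise majorities:
Blum vs Quinn: 12 to 7, Blum.
Blum vs Chen: Chen, 15–4.
Blum vs Dube: Dube wins 12–7.
Quinn vs Chen: Chen wins 19–0.
Quinn vs Dube: Quinn preferred on 5+2 = 7 ballots; Dube wins 12–7.
Chen vs Dube: Chen wins 12–7.
Quinn is beaten in every head-to-head and is the Condorcet loser.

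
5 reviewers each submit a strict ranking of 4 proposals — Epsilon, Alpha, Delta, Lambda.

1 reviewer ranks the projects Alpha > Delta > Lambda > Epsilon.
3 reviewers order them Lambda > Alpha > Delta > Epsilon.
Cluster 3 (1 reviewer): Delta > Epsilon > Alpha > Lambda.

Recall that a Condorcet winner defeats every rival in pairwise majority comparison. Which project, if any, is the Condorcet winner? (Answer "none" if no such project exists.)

Check each pair by majority over 5 ballots:
Epsilon vs Alpha: Epsilon preferred on 1 ballot; Alpha wins 4–1.
Epsilon vs Delta: 0 to 5, Delta.
Epsilon vs Lambda: Epsilon preferred on 1 ballot; Lambda wins 4–1.
Alpha vs Delta: 4 to 1, Alpha.
Alpha vs Lambda: Lambda, 3–2.
Delta–Lambda: Lambda 3–2.
Only Lambda has no losses; Lambda is the Condorcet winner.

Lambda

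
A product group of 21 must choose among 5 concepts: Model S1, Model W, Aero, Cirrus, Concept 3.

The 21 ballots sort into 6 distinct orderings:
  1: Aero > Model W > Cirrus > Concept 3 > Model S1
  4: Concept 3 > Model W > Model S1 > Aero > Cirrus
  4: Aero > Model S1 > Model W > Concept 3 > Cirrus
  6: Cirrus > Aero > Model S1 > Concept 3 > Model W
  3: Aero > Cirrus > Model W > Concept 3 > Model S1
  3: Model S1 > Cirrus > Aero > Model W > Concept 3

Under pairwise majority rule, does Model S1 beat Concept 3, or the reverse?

Ballots ranking Model S1 above Concept 3: 4 + 6 + 3 = 13.
Ballots ranking Concept 3 above Model S1: 21 − 13 = 8.
Model S1 wins the head-to-head 13–8.

Model S1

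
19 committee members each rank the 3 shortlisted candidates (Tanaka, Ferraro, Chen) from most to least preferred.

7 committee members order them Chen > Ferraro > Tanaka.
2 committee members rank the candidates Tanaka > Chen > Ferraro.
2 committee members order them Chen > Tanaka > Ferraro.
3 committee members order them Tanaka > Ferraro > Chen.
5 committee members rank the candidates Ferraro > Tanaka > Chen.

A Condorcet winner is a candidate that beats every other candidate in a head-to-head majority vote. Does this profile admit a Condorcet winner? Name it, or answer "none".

Check each pair by majority over 19 ballots:
Tanaka vs Ferraro: Ferraro wins 12–7.
Tanaka vs Chen: 10 to 9, Tanaka.
Ferraro vs Chen: Ferraro is ranked higher on 3+5 = 8 ballots, Chen on 11. Chen wins 11–8.
Each candidate drops at least one matchup (Tanaka loses to Ferraro; Ferraro loses to Chen; Chen loses to Tanaka); the cycle Tanaka → Chen → Ferraro → Tanaka rules out a Condorcet winner.

none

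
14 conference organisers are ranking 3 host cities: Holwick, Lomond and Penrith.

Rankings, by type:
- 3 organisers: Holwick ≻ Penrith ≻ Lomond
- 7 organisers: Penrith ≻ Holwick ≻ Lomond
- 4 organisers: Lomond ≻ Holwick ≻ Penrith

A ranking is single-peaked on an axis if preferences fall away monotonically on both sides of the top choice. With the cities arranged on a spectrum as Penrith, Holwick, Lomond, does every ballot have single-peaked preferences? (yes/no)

Axis positions: Penrith=1, Holwick=2, Lomond=3.
Type 1 (peak Holwick at position 2): ranking walks positions 2-1-3, expanding outward from the peak — single-peaked.
Type 2 (peak Penrith at position 1): ranking walks positions 1-2-3, expanding outward from the peak — single-peaked.
Type 3 (peak Lomond at position 3): ranking walks positions 3-2-1, expanding outward from the peak — single-peaked.
Every ranking is single-peaked on this axis.

yes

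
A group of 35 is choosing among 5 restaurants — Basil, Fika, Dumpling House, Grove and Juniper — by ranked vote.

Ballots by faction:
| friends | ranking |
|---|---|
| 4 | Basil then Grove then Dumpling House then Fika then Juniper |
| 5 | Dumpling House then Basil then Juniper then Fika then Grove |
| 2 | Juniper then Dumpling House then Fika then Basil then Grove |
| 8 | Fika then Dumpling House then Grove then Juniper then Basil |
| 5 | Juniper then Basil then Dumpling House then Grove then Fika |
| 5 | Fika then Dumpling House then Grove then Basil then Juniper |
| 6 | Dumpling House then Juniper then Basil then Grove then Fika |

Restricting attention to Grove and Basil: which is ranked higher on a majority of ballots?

Ballots ranking Grove above Basil: 8 + 5 = 13.
Ballots ranking Basil above Grove: 35 − 13 = 22.
Basil wins the head-to-head 22–13.

Basil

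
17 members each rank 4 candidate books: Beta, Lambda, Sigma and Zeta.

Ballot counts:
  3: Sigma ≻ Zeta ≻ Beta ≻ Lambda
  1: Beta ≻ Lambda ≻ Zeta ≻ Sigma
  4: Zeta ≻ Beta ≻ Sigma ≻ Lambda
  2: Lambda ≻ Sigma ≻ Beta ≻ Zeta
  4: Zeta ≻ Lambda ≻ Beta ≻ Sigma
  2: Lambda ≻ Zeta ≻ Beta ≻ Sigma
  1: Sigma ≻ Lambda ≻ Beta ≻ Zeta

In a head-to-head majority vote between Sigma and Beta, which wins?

Ballots ranking Sigma above Beta: 3 + 2 + 1 = 6.
Ballots ranking Beta above Sigma: 17 − 6 = 11.
Beta wins the head-to-head 11–6.

Beta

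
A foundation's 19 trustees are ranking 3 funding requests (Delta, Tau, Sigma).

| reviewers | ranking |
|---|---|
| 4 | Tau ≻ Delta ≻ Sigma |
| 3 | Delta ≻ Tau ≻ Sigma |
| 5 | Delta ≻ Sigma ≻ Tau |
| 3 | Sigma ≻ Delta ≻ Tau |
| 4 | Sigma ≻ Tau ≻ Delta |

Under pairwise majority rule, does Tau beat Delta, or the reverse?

Ballots ranking Tau above Delta: 4 + 4 = 8.
Ballots ranking Delta above Tau: 19 − 8 = 11.
Delta wins the head-to-head 11–8.

Delta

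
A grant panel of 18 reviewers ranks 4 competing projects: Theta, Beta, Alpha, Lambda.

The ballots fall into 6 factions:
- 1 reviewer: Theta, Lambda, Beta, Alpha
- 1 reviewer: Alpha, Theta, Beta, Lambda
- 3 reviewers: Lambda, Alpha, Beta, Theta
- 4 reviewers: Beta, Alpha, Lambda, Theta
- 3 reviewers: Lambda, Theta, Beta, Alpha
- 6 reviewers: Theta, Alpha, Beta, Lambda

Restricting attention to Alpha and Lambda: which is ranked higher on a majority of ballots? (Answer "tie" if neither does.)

Alpha

Ballots ranking Alpha above Lambda: 1 + 4 + 6 = 11.
Ballots ranking Lambda above Alpha: 18 − 11 = 7.
Alpha wins the head-to-head 11–7.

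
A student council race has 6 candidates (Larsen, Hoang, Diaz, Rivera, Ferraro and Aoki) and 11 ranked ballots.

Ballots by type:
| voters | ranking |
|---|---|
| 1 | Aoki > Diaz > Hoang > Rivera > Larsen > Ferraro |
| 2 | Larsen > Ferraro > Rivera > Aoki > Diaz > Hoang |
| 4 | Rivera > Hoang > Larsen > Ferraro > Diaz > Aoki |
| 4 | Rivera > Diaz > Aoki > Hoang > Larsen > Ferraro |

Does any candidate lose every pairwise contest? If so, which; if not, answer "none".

none

Head-to-head results (11 voters):
Larsen vs Hoang: 2 to 9, Hoang.
Larsen vs Diaz: Larsen, 6–5.
Larsen vs Rivera: Rivera, 9–2.
Larsen–Ferraro: Larsen 11–0.
Larsen vs Aoki: Larsen wins 6–5.
Hoang vs Diaz: Diaz wins 7–4.
Hoang vs Rivera: Hoang is ranked higher on 1 ballot, Rivera on 10. Rivera wins 10–1.
Hoang vs Ferraro: Hoang, 9–2.
Hoang vs Aoki: Aoki, 7–4.
Diaz vs Rivera: Rivera wins 10–1.
Diaz vs Ferraro: Ferraro, 6–5.
Diaz vs Aoki: Diaz wins 8–3.
Rivera vs Ferraro: Rivera preferred on 1+4+4 = 9 ballots; Rivera wins 9–2.
Rivera vs Aoki: 10 to 1, Rivera.
Ferraro vs Aoki: Ferraro is ranked higher on 2+4 = 6 ballots, Aoki on 5. Ferraro wins 6–5.
Every candidate wins at least one matchup (Larsen beats Diaz; Hoang beats Larsen; Diaz beats Hoang; Rivera beats Larsen; Ferraro beats Diaz; Aoki beats Hoang), so there is no Condorcet loser.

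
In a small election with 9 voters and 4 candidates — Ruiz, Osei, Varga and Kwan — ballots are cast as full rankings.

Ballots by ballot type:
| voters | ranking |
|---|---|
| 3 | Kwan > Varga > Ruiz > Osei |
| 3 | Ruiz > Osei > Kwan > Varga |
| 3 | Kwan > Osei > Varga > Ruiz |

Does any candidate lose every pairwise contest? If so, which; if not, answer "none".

Head-to-head results (9 voters):
Ruiz vs Osei: 6 to 3, Ruiz.
Ruiz vs Varga: Varga wins 6–3.
Ruiz vs Kwan: Kwan wins 6–3.
Osei vs Varga: Osei is ranked higher on 3+3 = 6 ballots, Varga on 3. Osei wins 6–3.
Osei vs Kwan: 3 to 6, Kwan.
Varga vs Kwan: Varga is ranked higher on 0 ballots, Kwan on 9. Kwan wins 9–0.
No candidate is winless: Ruiz beats Osei; Osei beats Varga; Varga beats Ruiz; Kwan beats Ruiz. There is no Condorcet loser.

none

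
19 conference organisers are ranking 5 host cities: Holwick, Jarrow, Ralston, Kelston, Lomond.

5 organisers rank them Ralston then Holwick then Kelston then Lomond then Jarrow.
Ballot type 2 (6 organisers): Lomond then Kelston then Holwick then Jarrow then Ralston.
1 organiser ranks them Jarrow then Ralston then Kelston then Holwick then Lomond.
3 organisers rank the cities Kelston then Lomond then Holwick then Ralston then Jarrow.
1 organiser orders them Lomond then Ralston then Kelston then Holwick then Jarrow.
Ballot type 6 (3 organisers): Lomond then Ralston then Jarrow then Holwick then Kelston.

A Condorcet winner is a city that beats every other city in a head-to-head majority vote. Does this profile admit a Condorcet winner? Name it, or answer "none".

Pairwise majorities:
Holwick vs Jarrow: Holwick wins 15–4.
Holwick–Ralston: Ralston 10–9.
Holwick–Kelston: Kelston 11–8.
Holwick vs Lomond: Lomond wins 13–6.
Jarrow vs Ralston: Ralston wins 12–7.
Jarrow vs Kelston: Kelston, 15–4.
Jarrow vs Lomond: Lomond, 18–1.
Ralston–Kelston: Ralston 10–9.
Ralston–Lomond: Lomond 13–6.
Kelston–Lomond: Lomond 10–9.
Lomond beats each of Holwick, Jarrow, Ralston, Kelston — Lomond is the Condorcet winner.

Lomond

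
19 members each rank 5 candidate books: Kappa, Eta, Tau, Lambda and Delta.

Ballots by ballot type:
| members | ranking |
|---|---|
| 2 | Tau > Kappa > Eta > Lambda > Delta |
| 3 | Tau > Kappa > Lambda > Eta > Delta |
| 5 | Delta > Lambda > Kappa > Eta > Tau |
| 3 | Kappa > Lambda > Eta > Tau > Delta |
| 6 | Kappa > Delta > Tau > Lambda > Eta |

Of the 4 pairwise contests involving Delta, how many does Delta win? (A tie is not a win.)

3

Delta against each rival (19 members):
Delta vs Kappa: Kappa, 14–5.
Delta vs Eta: 5+6 = 11 for Delta, 8 for Eta — Delta by 11–8.
Delta vs Tau: 11 to 8, Delta.
Delta vs Lambda: Delta is ranked higher on 5+6 = 11 ballots, Lambda on 8. Delta wins 11–8.
Delta beats Eta, Tau, Lambda; loses to Kappa — 3 pairwise wins.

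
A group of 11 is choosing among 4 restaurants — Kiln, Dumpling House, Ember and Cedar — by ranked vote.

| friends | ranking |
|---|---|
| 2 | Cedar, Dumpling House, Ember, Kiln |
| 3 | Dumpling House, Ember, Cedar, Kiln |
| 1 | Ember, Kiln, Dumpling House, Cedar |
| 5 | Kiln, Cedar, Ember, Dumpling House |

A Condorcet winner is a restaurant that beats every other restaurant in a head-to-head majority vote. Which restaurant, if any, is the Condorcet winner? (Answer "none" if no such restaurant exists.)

Head-to-head results (11 friends):
Kiln vs Dumpling House: Kiln preferred on 1+5 = 6 ballots; Kiln wins 6–5.
Kiln vs Ember: 5 for Kiln, 6 for Ember — Ember by 6–5.
Kiln vs Cedar: 6 to 5, Kiln.
Dumpling House vs Ember: 5 to 6, Ember.
Dumpling House vs Cedar: 3+1 = 4 for Dumpling House, 7 for Cedar — Cedar by 7–4.
Ember vs Cedar: Ember preferred on 3+1 = 4 ballots; Cedar wins 7–4.
Each restaurant drops at least one matchup (Kiln loses to Ember; Dumpling House loses to Kiln; Ember loses to Cedar; Cedar loses to Kiln); the cycle Kiln > Cedar > Ember > Kiln rules out a Condorcet winner.

none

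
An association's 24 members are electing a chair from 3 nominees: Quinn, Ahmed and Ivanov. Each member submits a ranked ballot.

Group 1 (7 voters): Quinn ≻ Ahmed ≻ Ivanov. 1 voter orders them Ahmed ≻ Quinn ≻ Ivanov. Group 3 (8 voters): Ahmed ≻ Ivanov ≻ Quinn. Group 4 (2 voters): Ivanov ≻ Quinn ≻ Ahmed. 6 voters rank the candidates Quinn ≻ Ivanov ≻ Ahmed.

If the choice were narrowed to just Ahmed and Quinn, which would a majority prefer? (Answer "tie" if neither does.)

Quinn

Ballots ranking Ahmed above Quinn: 1 + 8 = 9.
Ballots ranking Quinn above Ahmed: 24 − 9 = 15.
Quinn wins the head-to-head 15–9.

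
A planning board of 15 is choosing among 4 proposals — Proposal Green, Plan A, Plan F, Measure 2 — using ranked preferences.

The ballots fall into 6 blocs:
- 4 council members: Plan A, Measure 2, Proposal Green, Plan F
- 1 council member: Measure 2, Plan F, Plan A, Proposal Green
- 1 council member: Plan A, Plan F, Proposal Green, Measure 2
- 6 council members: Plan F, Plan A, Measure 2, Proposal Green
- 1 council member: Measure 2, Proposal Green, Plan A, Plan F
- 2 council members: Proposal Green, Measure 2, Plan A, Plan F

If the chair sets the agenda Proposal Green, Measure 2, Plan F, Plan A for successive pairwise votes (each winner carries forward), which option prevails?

Plan A

Round 1: Proposal Green vs Measure 2 — 3–12, Measure 2 advances.
Round 2: Measure 2 vs Plan F — 8–7, Measure 2 advances.
Round 3: Measure 2 vs Plan A — 4–11, Plan A advances.
Plan A survives the agenda.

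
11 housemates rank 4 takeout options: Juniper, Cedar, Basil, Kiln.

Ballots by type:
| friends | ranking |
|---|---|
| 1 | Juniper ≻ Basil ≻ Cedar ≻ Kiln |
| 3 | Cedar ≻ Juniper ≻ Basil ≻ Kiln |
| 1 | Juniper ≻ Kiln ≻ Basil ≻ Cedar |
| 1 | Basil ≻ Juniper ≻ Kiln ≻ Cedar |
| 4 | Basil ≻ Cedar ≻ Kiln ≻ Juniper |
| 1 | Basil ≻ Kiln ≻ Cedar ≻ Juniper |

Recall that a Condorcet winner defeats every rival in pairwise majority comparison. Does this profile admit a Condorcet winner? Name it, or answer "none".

Basil

Pairwise majorities:
Juniper–Cedar: Cedar 8–3.
Juniper vs Basil: Basil wins 6–5.
Juniper vs Kiln: Juniper wins 6–5.
Cedar–Basil: Basil 8–3.
Cedar vs Kiln: Cedar, 8–3.
Basil vs Kiln: Basil wins 10–1.
Basil beats each of Juniper, Cedar, Kiln — Basil is the Condorcet winner.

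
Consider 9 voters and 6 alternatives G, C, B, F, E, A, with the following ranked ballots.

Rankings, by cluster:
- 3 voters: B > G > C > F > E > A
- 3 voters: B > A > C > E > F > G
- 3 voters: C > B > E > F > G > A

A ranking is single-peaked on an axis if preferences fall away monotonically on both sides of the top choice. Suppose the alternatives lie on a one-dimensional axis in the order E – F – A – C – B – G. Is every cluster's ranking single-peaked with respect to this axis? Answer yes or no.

Axis positions: E=1, F=2, A=3, C=4, B=5, G=6.
Cluster 1: ranking walks positions 5-6-4-2-1-3; F is ranked above A even though A lies between F and the peak B on the axis — preferences dip and rise again. Not single-peaked.
Cluster 2: ranking walks positions 5-3-4-1-2-6; A is ranked above C even though C lies between A and the peak B on the axis — preferences dip and rise again. Not single-peaked.
Cluster 3: ranking walks positions 4-5-1-2-6-3; E is ranked above A even though A lies between E and the peak C on the axis — preferences dip and rise again. Not single-peaked.
Cluster 1 violates single-peakedness, so the profile is not single-peaked on this axis.

no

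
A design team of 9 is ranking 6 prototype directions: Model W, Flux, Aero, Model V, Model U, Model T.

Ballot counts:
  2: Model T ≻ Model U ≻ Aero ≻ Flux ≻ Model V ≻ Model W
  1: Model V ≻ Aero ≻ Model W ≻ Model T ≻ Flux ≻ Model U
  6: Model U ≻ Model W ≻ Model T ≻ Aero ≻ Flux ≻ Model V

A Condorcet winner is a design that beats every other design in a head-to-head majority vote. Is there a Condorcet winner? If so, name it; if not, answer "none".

Model U

Pairwise majorities:
Model W vs Flux: Model W preferred on 1+6 = 7 ballots; Model W wins 7–2.
Model W vs Aero: Model W is ranked higher on 6 ballots, Aero on 3. Model W wins 6–3.
Model W vs Model V: 6 to 3, Model W.
Model W vs Model U: 1 for Model W, 8 for Model U — Model U by 8–1.
Model W vs Model T: 1+6 = 7 for Model W, 2 for Model T — Model W by 7–2.
Flux vs Aero: Flux is ranked higher on 0 ballots, Aero on 9. Aero wins 9–0.
Flux vs Model V: Flux preferred on 2+6 = 8 ballots; Flux wins 8–1.
Flux vs Model U: 1 for Flux, 8 for Model U — Model U by 8–1.
Flux vs Model T: Flux preferred on 0 ballots; Model T wins 9–0.
Aero vs Model V: 8 to 1, Aero.
Aero vs Model U: 1 for Aero, 8 for Model U — Model U by 8–1.
Aero vs Model T: Aero preferred on 1 ballot; Model T wins 8–1.
Model V vs Model U: Model V preferred on 1 ballot; Model U wins 8–1.
Model V vs Model T: 1 to 8, Model T.
Model U vs Model T: 6 for Model U, 3 for Model T — Model U by 6–3.
Only Model U has no losses; Model U is the Condorcet winner.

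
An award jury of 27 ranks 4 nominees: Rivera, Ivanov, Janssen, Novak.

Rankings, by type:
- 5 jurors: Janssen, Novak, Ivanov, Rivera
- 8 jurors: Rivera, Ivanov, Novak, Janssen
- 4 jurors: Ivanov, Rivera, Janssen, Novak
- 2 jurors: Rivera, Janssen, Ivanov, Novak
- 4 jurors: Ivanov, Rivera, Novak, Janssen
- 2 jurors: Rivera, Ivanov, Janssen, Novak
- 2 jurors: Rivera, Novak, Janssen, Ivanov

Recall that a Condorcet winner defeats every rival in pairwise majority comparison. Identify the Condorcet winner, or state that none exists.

Rivera

Check each pair by majority over 27 ballots:
Rivera vs Ivanov: Rivera is ranked higher on 8+2+2+2 = 14 ballots, Ivanov on 13. Rivera wins 14–13.
Rivera vs Janssen: 22 to 5, Rivera.
Rivera vs Novak: Rivera, 22–5.
Ivanov vs Janssen: 18 to 9, Ivanov.
Ivanov vs Novak: Ivanov preferred on 8+4+2+4+2 = 20 ballots; Ivanov wins 20–7.
Janssen vs Novak: Novak wins 14–13.
Only Rivera has no losses; Rivera is the Condorcet winner.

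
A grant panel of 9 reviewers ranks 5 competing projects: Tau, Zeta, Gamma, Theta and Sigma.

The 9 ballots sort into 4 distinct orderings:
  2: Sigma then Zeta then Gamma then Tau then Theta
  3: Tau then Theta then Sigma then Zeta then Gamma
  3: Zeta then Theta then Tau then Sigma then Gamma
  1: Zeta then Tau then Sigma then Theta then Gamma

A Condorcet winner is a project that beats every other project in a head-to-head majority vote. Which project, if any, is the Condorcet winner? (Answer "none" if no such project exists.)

Head-to-head results (9 reviewers):
Tau vs Zeta: Tau preferred on 3 ballots; Zeta wins 6–3.
Tau vs Gamma: Tau wins 7–2.
Tau vs Theta: Tau is ranked higher on 2+3+1 = 6 ballots, Theta on 3. Tau wins 6–3.
Tau vs Sigma: 3+3+1 = 7 for Tau, 2 for Sigma — Tau by 7–2.
Zeta vs Gamma: Zeta is ranked higher on 2+3+3+1 = 9 ballots, Gamma on 0. Zeta wins 9–0.
Zeta–Theta: Zeta 6–3.
Zeta–Sigma: Sigma 5–4.
Gamma vs Theta: Gamma is ranked higher on 2 ballots, Theta on 7. Theta wins 7–2.
Gamma vs Sigma: Gamma is ranked higher on 0 ballots, Sigma on 9. Sigma wins 9–0.
Theta vs Sigma: Theta is ranked higher on 3+3 = 6 ballots, Sigma on 3. Theta wins 6–3.
No project is unbeaten: Tau loses to Zeta; Zeta loses to Sigma; Gamma loses to Tau; Theta loses to Tau; Sigma loses to Tau. In particular Tau beats Sigma beats Zeta beats Tau is a majority cycle — no Condorcet winner exists.

none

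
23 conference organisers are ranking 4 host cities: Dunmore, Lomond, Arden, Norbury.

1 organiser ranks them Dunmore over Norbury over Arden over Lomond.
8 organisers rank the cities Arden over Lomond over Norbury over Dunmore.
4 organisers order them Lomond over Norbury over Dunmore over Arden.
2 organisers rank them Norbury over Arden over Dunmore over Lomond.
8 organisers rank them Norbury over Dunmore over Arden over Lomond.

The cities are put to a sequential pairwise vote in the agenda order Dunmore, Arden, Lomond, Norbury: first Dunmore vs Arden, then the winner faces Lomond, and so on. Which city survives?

Lomond

Round 1: Dunmore vs Arden — 13–10, Dunmore advances.
Round 2: Dunmore vs Lomond — 11–12, Lomond advances.
Round 3: Lomond vs Norbury — 12–11, Lomond advances.
The agenda winner is Lomond.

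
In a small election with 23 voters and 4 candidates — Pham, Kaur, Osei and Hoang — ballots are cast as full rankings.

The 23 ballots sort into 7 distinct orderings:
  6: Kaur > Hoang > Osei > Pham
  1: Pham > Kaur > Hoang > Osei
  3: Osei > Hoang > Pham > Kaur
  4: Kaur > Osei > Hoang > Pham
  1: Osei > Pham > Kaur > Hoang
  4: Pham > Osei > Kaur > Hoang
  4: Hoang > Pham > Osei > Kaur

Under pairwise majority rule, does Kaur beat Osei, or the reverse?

Osei

Ballots ranking Kaur above Osei: 6 + 1 + 4 = 11.
Ballots ranking Osei above Kaur: 23 − 11 = 12.
Osei wins the head-to-head 12–11.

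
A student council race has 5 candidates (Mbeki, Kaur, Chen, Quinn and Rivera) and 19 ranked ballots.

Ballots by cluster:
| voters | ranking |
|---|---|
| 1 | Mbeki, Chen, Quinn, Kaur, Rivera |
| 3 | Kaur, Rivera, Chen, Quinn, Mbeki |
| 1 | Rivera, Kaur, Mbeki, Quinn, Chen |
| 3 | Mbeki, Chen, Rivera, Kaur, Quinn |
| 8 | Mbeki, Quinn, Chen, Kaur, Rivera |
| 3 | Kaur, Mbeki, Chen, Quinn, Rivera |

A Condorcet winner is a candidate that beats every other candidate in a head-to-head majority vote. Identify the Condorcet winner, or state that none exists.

Mbeki

Pairwise majorities:
Mbeki vs Kaur: Mbeki preferred on 1+3+8 = 12 ballots; Mbeki wins 12–7.
Mbeki vs Chen: Mbeki is ranked higher on 1+1+3+8+3 = 16 ballots, Chen on 3. Mbeki wins 16–3.
Mbeki vs Quinn: Mbeki is ranked higher on 1+1+3+8+3 = 16 ballots, Quinn on 3. Mbeki wins 16–3.
Mbeki vs Rivera: Mbeki preferred on 1+3+8+3 = 15 ballots; Mbeki wins 15–4.
Kaur vs Chen: 3+1+3 = 7 for Kaur, 12 for Chen — Chen by 12–7.
Kaur vs Quinn: Kaur preferred on 3+1+3+3 = 10 ballots; Kaur wins 10–9.
Kaur vs Rivera: Kaur is ranked higher on 1+3+8+3 = 15 ballots, Rivera on 4. Kaur wins 15–4.
Chen vs Quinn: 10 to 9, Chen.
Chen vs Rivera: 1+3+8+3 = 15 for Chen, 4 for Rivera — Chen by 15–4.
Quinn vs Rivera: 1+8+3 = 12 for Quinn, 7 for Rivera — Quinn by 12–7.
Only Mbeki has no losses; Mbeki is the Condorcet winner.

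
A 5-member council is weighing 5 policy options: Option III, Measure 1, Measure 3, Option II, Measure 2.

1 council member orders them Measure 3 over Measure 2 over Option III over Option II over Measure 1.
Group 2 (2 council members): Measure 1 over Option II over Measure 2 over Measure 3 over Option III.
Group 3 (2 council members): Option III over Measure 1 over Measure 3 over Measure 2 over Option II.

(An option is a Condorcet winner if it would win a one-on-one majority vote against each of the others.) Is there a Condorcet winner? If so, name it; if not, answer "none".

none

Head-to-head results (5 council members):
Option III vs Measure 1: 3 to 2, Option III.
Option III vs Measure 3: Option III preferred on 2 ballots; Measure 3 wins 3–2.
Option III vs Option II: 3 to 2, Option III.
Option III vs Measure 2: Option III preferred on 2 ballots; Measure 2 wins 3–2.
Measure 1 vs Measure 3: Measure 1 preferred on 2+2 = 4 ballots; Measure 1 wins 4–1.
Measure 1 vs Option II: 4 to 1, Measure 1.
Measure 1 vs Measure 2: 2+2 = 4 for Measure 1, 1 for Measure 2 — Measure 1 by 4–1.
Measure 3 vs Option II: 3 to 2, Measure 3.
Measure 3 vs Measure 2: 1+2 = 3 for Measure 3, 2 for Measure 2 — Measure 3 by 3–2.
Option II vs Measure 2: Option II preferred on 2 ballots; Measure 2 wins 3–2.
Each option drops at least one matchup (Option III loses to Measure 3; Measure 1 loses to Option III; Measure 3 loses to Measure 1; Option II loses to Option III; Measure 2 loses to Measure 1); the cycle Option III beats Measure 1 beats Measure 3 beats Option III rules out a Condorcet winner.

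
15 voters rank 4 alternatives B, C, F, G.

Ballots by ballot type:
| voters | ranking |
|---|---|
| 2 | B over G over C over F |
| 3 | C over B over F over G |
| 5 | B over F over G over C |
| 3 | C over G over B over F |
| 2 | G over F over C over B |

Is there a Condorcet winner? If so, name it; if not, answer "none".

none

Pairwise majorities:
B vs C: 7 to 8, C.
B vs F: B preferred on 2+3+5+3 = 13 ballots; B wins 13–2.
B vs G: 10 to 5, B.
C vs F: C preferred on 2+3+3 = 8 ballots; C wins 8–7.
C vs G: C preferred on 3+3 = 6 ballots; G wins 9–6.
F vs G: F preferred on 3+5 = 8 ballots; F wins 8–7.
Each alternative drops at least one matchup (B loses to C; C loses to G; F loses to B; G loses to B); the cycle B > G > C > B rules out a Condorcet winner.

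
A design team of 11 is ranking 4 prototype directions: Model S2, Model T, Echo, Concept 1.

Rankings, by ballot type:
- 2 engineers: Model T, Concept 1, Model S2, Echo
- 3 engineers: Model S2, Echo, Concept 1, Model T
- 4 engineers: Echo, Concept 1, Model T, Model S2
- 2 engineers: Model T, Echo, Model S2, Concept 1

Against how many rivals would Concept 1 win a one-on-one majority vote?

2

Concept 1 against each rival (11 engineers):
Concept 1 vs Model S2: 2+4 = 6 for Concept 1, 5 for Model S2 — Concept 1 by 6–5.
Concept 1 vs Model T: Concept 1, 7–4.
Concept 1–Echo: Echo 9–2.
Concept 1 beats Model S2, Model T; loses to Echo — 2 pairwise wins.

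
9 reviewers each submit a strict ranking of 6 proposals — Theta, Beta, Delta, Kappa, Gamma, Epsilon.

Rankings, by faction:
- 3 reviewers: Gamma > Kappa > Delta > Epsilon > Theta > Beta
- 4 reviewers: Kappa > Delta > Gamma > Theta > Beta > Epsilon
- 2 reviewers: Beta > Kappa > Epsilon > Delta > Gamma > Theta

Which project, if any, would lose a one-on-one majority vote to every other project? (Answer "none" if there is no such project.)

none

Head-to-head results (9 reviewers):
Theta vs Beta: Theta wins 7–2.
Theta vs Delta: Delta, 9–0.
Theta vs Kappa: Theta is ranked higher on 0 ballots, Kappa on 9. Kappa wins 9–0.
Theta vs Gamma: Theta preferred on 0 ballots; Gamma wins 9–0.
Theta vs Epsilon: Epsilon wins 5–4.
Beta vs Delta: Delta, 7–2.
Beta vs Kappa: Beta is ranked higher on 2 ballots, Kappa on 7. Kappa wins 7–2.
Beta–Gamma: Gamma 7–2.
Beta vs Epsilon: Beta preferred on 4+2 = 6 ballots; Beta wins 6–3.
Delta vs Kappa: 0 for Delta, 9 for Kappa — Kappa by 9–0.
Delta–Gamma: Delta 6–3.
Delta vs Epsilon: 7 to 2, Delta.
Kappa vs Gamma: 6 to 3, Kappa.
Kappa vs Epsilon: Kappa preferred on 3+4+2 = 9 ballots; Kappa wins 9–0.
Gamma–Epsilon: Gamma 7–2.
Every project wins at least one matchup (Theta beats Beta; Beta beats Epsilon; Delta beats Theta; Kappa beats Theta; Gamma beats Theta; Epsilon beats Theta), so there is no Condorcet loser.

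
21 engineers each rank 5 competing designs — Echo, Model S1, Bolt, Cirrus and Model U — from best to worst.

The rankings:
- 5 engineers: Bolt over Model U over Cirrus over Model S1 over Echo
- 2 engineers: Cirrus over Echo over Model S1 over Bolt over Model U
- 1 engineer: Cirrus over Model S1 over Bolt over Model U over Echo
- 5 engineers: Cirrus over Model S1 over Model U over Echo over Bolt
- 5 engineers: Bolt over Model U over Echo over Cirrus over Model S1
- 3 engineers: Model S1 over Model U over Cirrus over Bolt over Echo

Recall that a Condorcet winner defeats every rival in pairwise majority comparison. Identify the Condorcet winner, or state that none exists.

none

Pairwise majorities:
Echo vs Model S1: Model S1, 14–7.
Echo–Bolt: Bolt 14–7.
Echo vs Cirrus: Cirrus, 16–5.
Echo vs Model U: Model U wins 19–2.
Model S1 vs Bolt: Model S1, 11–10.
Model S1 vs Cirrus: Cirrus wins 18–3.
Model S1 vs Model U: Model S1, 11–10.
Bolt–Cirrus: Cirrus 11–10.
Bolt–Model U: Bolt 13–8.
Cirrus–Model U: Model U 13–8.
Every design loses at least once (Echo loses to Model S1; Model S1 loses to Cirrus; Bolt loses to Model S1; Cirrus loses to Model U; Model U loses to Model S1). The majority relation contains the cycle Model S1 beats Model U beats Cirrus beats Model S1, so there is no Condorcet winner.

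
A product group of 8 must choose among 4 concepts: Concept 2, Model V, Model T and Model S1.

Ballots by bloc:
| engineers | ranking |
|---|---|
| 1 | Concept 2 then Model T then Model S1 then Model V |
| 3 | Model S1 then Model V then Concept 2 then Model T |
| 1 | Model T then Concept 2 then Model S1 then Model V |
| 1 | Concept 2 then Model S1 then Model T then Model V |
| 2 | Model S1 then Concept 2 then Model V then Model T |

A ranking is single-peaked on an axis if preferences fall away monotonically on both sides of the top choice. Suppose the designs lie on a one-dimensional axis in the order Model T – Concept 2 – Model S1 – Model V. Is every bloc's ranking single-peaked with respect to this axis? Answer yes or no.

yes

Axis positions: Model T=1, Concept 2=2, Model S1=3, Model V=4.
Bloc 1 (peak Concept 2 at position 2): ranking walks positions 2-1-3-4, expanding outward from the peak — single-peaked.
Bloc 2 (peak Model S1 at position 3): ranking walks positions 3-4-2-1, expanding outward from the peak — single-peaked.
Bloc 3 (peak Model T at position 1): ranking walks positions 1-2-3-4, expanding outward from the peak — single-peaked.
Bloc 4 (peak Concept 2 at position 2): ranking walks positions 2-3-1-4, expanding outward from the peak — single-peaked.
Bloc 5 (peak Model S1 at position 3): ranking walks positions 3-2-4-1, expanding outward from the peak — single-peaked.
Every ranking is single-peaked on this axis.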